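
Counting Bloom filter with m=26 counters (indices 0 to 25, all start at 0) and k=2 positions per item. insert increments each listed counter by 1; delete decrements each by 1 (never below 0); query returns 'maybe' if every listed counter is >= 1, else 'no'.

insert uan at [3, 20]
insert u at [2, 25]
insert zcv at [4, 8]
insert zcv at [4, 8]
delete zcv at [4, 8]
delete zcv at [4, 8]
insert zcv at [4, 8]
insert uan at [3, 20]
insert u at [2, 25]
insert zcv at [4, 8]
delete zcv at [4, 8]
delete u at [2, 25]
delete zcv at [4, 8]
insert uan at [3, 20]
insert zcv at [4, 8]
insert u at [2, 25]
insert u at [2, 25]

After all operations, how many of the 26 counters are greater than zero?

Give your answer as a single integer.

Step 1: insert uan at [3, 20] -> counters=[0,0,0,1,0,0,0,0,0,0,0,0,0,0,0,0,0,0,0,0,1,0,0,0,0,0]
Step 2: insert u at [2, 25] -> counters=[0,0,1,1,0,0,0,0,0,0,0,0,0,0,0,0,0,0,0,0,1,0,0,0,0,1]
Step 3: insert zcv at [4, 8] -> counters=[0,0,1,1,1,0,0,0,1,0,0,0,0,0,0,0,0,0,0,0,1,0,0,0,0,1]
Step 4: insert zcv at [4, 8] -> counters=[0,0,1,1,2,0,0,0,2,0,0,0,0,0,0,0,0,0,0,0,1,0,0,0,0,1]
Step 5: delete zcv at [4, 8] -> counters=[0,0,1,1,1,0,0,0,1,0,0,0,0,0,0,0,0,0,0,0,1,0,0,0,0,1]
Step 6: delete zcv at [4, 8] -> counters=[0,0,1,1,0,0,0,0,0,0,0,0,0,0,0,0,0,0,0,0,1,0,0,0,0,1]
Step 7: insert zcv at [4, 8] -> counters=[0,0,1,1,1,0,0,0,1,0,0,0,0,0,0,0,0,0,0,0,1,0,0,0,0,1]
Step 8: insert uan at [3, 20] -> counters=[0,0,1,2,1,0,0,0,1,0,0,0,0,0,0,0,0,0,0,0,2,0,0,0,0,1]
Step 9: insert u at [2, 25] -> counters=[0,0,2,2,1,0,0,0,1,0,0,0,0,0,0,0,0,0,0,0,2,0,0,0,0,2]
Step 10: insert zcv at [4, 8] -> counters=[0,0,2,2,2,0,0,0,2,0,0,0,0,0,0,0,0,0,0,0,2,0,0,0,0,2]
Step 11: delete zcv at [4, 8] -> counters=[0,0,2,2,1,0,0,0,1,0,0,0,0,0,0,0,0,0,0,0,2,0,0,0,0,2]
Step 12: delete u at [2, 25] -> counters=[0,0,1,2,1,0,0,0,1,0,0,0,0,0,0,0,0,0,0,0,2,0,0,0,0,1]
Step 13: delete zcv at [4, 8] -> counters=[0,0,1,2,0,0,0,0,0,0,0,0,0,0,0,0,0,0,0,0,2,0,0,0,0,1]
Step 14: insert uan at [3, 20] -> counters=[0,0,1,3,0,0,0,0,0,0,0,0,0,0,0,0,0,0,0,0,3,0,0,0,0,1]
Step 15: insert zcv at [4, 8] -> counters=[0,0,1,3,1,0,0,0,1,0,0,0,0,0,0,0,0,0,0,0,3,0,0,0,0,1]
Step 16: insert u at [2, 25] -> counters=[0,0,2,3,1,0,0,0,1,0,0,0,0,0,0,0,0,0,0,0,3,0,0,0,0,2]
Step 17: insert u at [2, 25] -> counters=[0,0,3,3,1,0,0,0,1,0,0,0,0,0,0,0,0,0,0,0,3,0,0,0,0,3]
Final counters=[0,0,3,3,1,0,0,0,1,0,0,0,0,0,0,0,0,0,0,0,3,0,0,0,0,3] -> 6 nonzero

Answer: 6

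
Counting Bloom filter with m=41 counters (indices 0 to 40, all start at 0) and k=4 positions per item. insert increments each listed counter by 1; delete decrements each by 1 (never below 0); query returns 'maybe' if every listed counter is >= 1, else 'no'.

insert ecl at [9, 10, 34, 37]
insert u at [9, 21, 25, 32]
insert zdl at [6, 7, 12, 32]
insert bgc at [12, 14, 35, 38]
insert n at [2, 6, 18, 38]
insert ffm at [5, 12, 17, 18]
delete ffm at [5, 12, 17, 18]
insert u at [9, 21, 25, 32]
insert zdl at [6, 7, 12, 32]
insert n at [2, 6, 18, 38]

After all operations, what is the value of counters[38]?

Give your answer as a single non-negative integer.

Step 1: insert ecl at [9, 10, 34, 37] -> counters=[0,0,0,0,0,0,0,0,0,1,1,0,0,0,0,0,0,0,0,0,0,0,0,0,0,0,0,0,0,0,0,0,0,0,1,0,0,1,0,0,0]
Step 2: insert u at [9, 21, 25, 32] -> counters=[0,0,0,0,0,0,0,0,0,2,1,0,0,0,0,0,0,0,0,0,0,1,0,0,0,1,0,0,0,0,0,0,1,0,1,0,0,1,0,0,0]
Step 3: insert zdl at [6, 7, 12, 32] -> counters=[0,0,0,0,0,0,1,1,0,2,1,0,1,0,0,0,0,0,0,0,0,1,0,0,0,1,0,0,0,0,0,0,2,0,1,0,0,1,0,0,0]
Step 4: insert bgc at [12, 14, 35, 38] -> counters=[0,0,0,0,0,0,1,1,0,2,1,0,2,0,1,0,0,0,0,0,0,1,0,0,0,1,0,0,0,0,0,0,2,0,1,1,0,1,1,0,0]
Step 5: insert n at [2, 6, 18, 38] -> counters=[0,0,1,0,0,0,2,1,0,2,1,0,2,0,1,0,0,0,1,0,0,1,0,0,0,1,0,0,0,0,0,0,2,0,1,1,0,1,2,0,0]
Step 6: insert ffm at [5, 12, 17, 18] -> counters=[0,0,1,0,0,1,2,1,0,2,1,0,3,0,1,0,0,1,2,0,0,1,0,0,0,1,0,0,0,0,0,0,2,0,1,1,0,1,2,0,0]
Step 7: delete ffm at [5, 12, 17, 18] -> counters=[0,0,1,0,0,0,2,1,0,2,1,0,2,0,1,0,0,0,1,0,0,1,0,0,0,1,0,0,0,0,0,0,2,0,1,1,0,1,2,0,0]
Step 8: insert u at [9, 21, 25, 32] -> counters=[0,0,1,0,0,0,2,1,0,3,1,0,2,0,1,0,0,0,1,0,0,2,0,0,0,2,0,0,0,0,0,0,3,0,1,1,0,1,2,0,0]
Step 9: insert zdl at [6, 7, 12, 32] -> counters=[0,0,1,0,0,0,3,2,0,3,1,0,3,0,1,0,0,0,1,0,0,2,0,0,0,2,0,0,0,0,0,0,4,0,1,1,0,1,2,0,0]
Step 10: insert n at [2, 6, 18, 38] -> counters=[0,0,2,0,0,0,4,2,0,3,1,0,3,0,1,0,0,0,2,0,0,2,0,0,0,2,0,0,0,0,0,0,4,0,1,1,0,1,3,0,0]
Final counters=[0,0,2,0,0,0,4,2,0,3,1,0,3,0,1,0,0,0,2,0,0,2,0,0,0,2,0,0,0,0,0,0,4,0,1,1,0,1,3,0,0] -> counters[38]=3

Answer: 3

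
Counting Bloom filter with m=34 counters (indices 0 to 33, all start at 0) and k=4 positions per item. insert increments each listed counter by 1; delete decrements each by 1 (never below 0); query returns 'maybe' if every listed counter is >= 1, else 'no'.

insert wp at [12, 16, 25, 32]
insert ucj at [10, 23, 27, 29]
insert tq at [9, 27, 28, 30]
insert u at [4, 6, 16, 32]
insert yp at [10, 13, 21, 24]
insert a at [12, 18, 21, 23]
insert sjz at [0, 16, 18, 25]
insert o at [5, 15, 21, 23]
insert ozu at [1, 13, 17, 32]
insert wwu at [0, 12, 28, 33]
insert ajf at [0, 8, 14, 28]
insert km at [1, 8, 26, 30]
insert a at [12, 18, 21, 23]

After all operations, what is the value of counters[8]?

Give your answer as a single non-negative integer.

Step 1: insert wp at [12, 16, 25, 32] -> counters=[0,0,0,0,0,0,0,0,0,0,0,0,1,0,0,0,1,0,0,0,0,0,0,0,0,1,0,0,0,0,0,0,1,0]
Step 2: insert ucj at [10, 23, 27, 29] -> counters=[0,0,0,0,0,0,0,0,0,0,1,0,1,0,0,0,1,0,0,0,0,0,0,1,0,1,0,1,0,1,0,0,1,0]
Step 3: insert tq at [9, 27, 28, 30] -> counters=[0,0,0,0,0,0,0,0,0,1,1,0,1,0,0,0,1,0,0,0,0,0,0,1,0,1,0,2,1,1,1,0,1,0]
Step 4: insert u at [4, 6, 16, 32] -> counters=[0,0,0,0,1,0,1,0,0,1,1,0,1,0,0,0,2,0,0,0,0,0,0,1,0,1,0,2,1,1,1,0,2,0]
Step 5: insert yp at [10, 13, 21, 24] -> counters=[0,0,0,0,1,0,1,0,0,1,2,0,1,1,0,0,2,0,0,0,0,1,0,1,1,1,0,2,1,1,1,0,2,0]
Step 6: insert a at [12, 18, 21, 23] -> counters=[0,0,0,0,1,0,1,0,0,1,2,0,2,1,0,0,2,0,1,0,0,2,0,2,1,1,0,2,1,1,1,0,2,0]
Step 7: insert sjz at [0, 16, 18, 25] -> counters=[1,0,0,0,1,0,1,0,0,1,2,0,2,1,0,0,3,0,2,0,0,2,0,2,1,2,0,2,1,1,1,0,2,0]
Step 8: insert o at [5, 15, 21, 23] -> counters=[1,0,0,0,1,1,1,0,0,1,2,0,2,1,0,1,3,0,2,0,0,3,0,3,1,2,0,2,1,1,1,0,2,0]
Step 9: insert ozu at [1, 13, 17, 32] -> counters=[1,1,0,0,1,1,1,0,0,1,2,0,2,2,0,1,3,1,2,0,0,3,0,3,1,2,0,2,1,1,1,0,3,0]
Step 10: insert wwu at [0, 12, 28, 33] -> counters=[2,1,0,0,1,1,1,0,0,1,2,0,3,2,0,1,3,1,2,0,0,3,0,3,1,2,0,2,2,1,1,0,3,1]
Step 11: insert ajf at [0, 8, 14, 28] -> counters=[3,1,0,0,1,1,1,0,1,1,2,0,3,2,1,1,3,1,2,0,0,3,0,3,1,2,0,2,3,1,1,0,3,1]
Step 12: insert km at [1, 8, 26, 30] -> counters=[3,2,0,0,1,1,1,0,2,1,2,0,3,2,1,1,3,1,2,0,0,3,0,3,1,2,1,2,3,1,2,0,3,1]
Step 13: insert a at [12, 18, 21, 23] -> counters=[3,2,0,0,1,1,1,0,2,1,2,0,4,2,1,1,3,1,3,0,0,4,0,4,1,2,1,2,3,1,2,0,3,1]
Final counters=[3,2,0,0,1,1,1,0,2,1,2,0,4,2,1,1,3,1,3,0,0,4,0,4,1,2,1,2,3,1,2,0,3,1] -> counters[8]=2

Answer: 2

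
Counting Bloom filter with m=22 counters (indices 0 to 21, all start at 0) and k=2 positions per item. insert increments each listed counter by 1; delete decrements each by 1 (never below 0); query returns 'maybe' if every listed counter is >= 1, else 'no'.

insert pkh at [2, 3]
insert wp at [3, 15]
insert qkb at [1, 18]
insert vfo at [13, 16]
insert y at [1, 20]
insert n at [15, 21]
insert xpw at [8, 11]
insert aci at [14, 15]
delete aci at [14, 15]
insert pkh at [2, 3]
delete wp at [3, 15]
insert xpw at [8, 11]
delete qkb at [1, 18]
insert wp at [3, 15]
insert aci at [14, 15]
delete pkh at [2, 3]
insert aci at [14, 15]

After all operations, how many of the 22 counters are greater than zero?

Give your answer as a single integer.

Step 1: insert pkh at [2, 3] -> counters=[0,0,1,1,0,0,0,0,0,0,0,0,0,0,0,0,0,0,0,0,0,0]
Step 2: insert wp at [3, 15] -> counters=[0,0,1,2,0,0,0,0,0,0,0,0,0,0,0,1,0,0,0,0,0,0]
Step 3: insert qkb at [1, 18] -> counters=[0,1,1,2,0,0,0,0,0,0,0,0,0,0,0,1,0,0,1,0,0,0]
Step 4: insert vfo at [13, 16] -> counters=[0,1,1,2,0,0,0,0,0,0,0,0,0,1,0,1,1,0,1,0,0,0]
Step 5: insert y at [1, 20] -> counters=[0,2,1,2,0,0,0,0,0,0,0,0,0,1,0,1,1,0,1,0,1,0]
Step 6: insert n at [15, 21] -> counters=[0,2,1,2,0,0,0,0,0,0,0,0,0,1,0,2,1,0,1,0,1,1]
Step 7: insert xpw at [8, 11] -> counters=[0,2,1,2,0,0,0,0,1,0,0,1,0,1,0,2,1,0,1,0,1,1]
Step 8: insert aci at [14, 15] -> counters=[0,2,1,2,0,0,0,0,1,0,0,1,0,1,1,3,1,0,1,0,1,1]
Step 9: delete aci at [14, 15] -> counters=[0,2,1,2,0,0,0,0,1,0,0,1,0,1,0,2,1,0,1,0,1,1]
Step 10: insert pkh at [2, 3] -> counters=[0,2,2,3,0,0,0,0,1,0,0,1,0,1,0,2,1,0,1,0,1,1]
Step 11: delete wp at [3, 15] -> counters=[0,2,2,2,0,0,0,0,1,0,0,1,0,1,0,1,1,0,1,0,1,1]
Step 12: insert xpw at [8, 11] -> counters=[0,2,2,2,0,0,0,0,2,0,0,2,0,1,0,1,1,0,1,0,1,1]
Step 13: delete qkb at [1, 18] -> counters=[0,1,2,2,0,0,0,0,2,0,0,2,0,1,0,1,1,0,0,0,1,1]
Step 14: insert wp at [3, 15] -> counters=[0,1,2,3,0,0,0,0,2,0,0,2,0,1,0,2,1,0,0,0,1,1]
Step 15: insert aci at [14, 15] -> counters=[0,1,2,3,0,0,0,0,2,0,0,2,0,1,1,3,1,0,0,0,1,1]
Step 16: delete pkh at [2, 3] -> counters=[0,1,1,2,0,0,0,0,2,0,0,2,0,1,1,3,1,0,0,0,1,1]
Step 17: insert aci at [14, 15] -> counters=[0,1,1,2,0,0,0,0,2,0,0,2,0,1,2,4,1,0,0,0,1,1]
Final counters=[0,1,1,2,0,0,0,0,2,0,0,2,0,1,2,4,1,0,0,0,1,1] -> 11 nonzero

Answer: 11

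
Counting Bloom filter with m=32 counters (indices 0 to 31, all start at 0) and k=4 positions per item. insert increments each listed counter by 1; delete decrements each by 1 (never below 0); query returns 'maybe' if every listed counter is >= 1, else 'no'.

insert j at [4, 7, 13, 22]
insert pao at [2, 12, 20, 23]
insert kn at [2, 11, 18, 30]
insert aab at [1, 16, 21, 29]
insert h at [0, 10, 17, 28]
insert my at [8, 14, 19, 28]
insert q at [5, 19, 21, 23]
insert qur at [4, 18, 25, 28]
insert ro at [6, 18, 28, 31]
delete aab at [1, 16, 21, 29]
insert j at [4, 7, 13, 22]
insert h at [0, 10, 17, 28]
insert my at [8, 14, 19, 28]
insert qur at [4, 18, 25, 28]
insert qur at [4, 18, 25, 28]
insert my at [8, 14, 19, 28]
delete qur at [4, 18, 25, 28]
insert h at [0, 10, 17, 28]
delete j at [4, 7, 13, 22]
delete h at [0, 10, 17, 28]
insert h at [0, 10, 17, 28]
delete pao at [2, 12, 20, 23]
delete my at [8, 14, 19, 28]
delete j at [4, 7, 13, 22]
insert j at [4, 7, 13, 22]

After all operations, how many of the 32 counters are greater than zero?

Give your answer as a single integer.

Step 1: insert j at [4, 7, 13, 22] -> counters=[0,0,0,0,1,0,0,1,0,0,0,0,0,1,0,0,0,0,0,0,0,0,1,0,0,0,0,0,0,0,0,0]
Step 2: insert pao at [2, 12, 20, 23] -> counters=[0,0,1,0,1,0,0,1,0,0,0,0,1,1,0,0,0,0,0,0,1,0,1,1,0,0,0,0,0,0,0,0]
Step 3: insert kn at [2, 11, 18, 30] -> counters=[0,0,2,0,1,0,0,1,0,0,0,1,1,1,0,0,0,0,1,0,1,0,1,1,0,0,0,0,0,0,1,0]
Step 4: insert aab at [1, 16, 21, 29] -> counters=[0,1,2,0,1,0,0,1,0,0,0,1,1,1,0,0,1,0,1,0,1,1,1,1,0,0,0,0,0,1,1,0]
Step 5: insert h at [0, 10, 17, 28] -> counters=[1,1,2,0,1,0,0,1,0,0,1,1,1,1,0,0,1,1,1,0,1,1,1,1,0,0,0,0,1,1,1,0]
Step 6: insert my at [8, 14, 19, 28] -> counters=[1,1,2,0,1,0,0,1,1,0,1,1,1,1,1,0,1,1,1,1,1,1,1,1,0,0,0,0,2,1,1,0]
Step 7: insert q at [5, 19, 21, 23] -> counters=[1,1,2,0,1,1,0,1,1,0,1,1,1,1,1,0,1,1,1,2,1,2,1,2,0,0,0,0,2,1,1,0]
Step 8: insert qur at [4, 18, 25, 28] -> counters=[1,1,2,0,2,1,0,1,1,0,1,1,1,1,1,0,1,1,2,2,1,2,1,2,0,1,0,0,3,1,1,0]
Step 9: insert ro at [6, 18, 28, 31] -> counters=[1,1,2,0,2,1,1,1,1,0,1,1,1,1,1,0,1,1,3,2,1,2,1,2,0,1,0,0,4,1,1,1]
Step 10: delete aab at [1, 16, 21, 29] -> counters=[1,0,2,0,2,1,1,1,1,0,1,1,1,1,1,0,0,1,3,2,1,1,1,2,0,1,0,0,4,0,1,1]
Step 11: insert j at [4, 7, 13, 22] -> counters=[1,0,2,0,3,1,1,2,1,0,1,1,1,2,1,0,0,1,3,2,1,1,2,2,0,1,0,0,4,0,1,1]
Step 12: insert h at [0, 10, 17, 28] -> counters=[2,0,2,0,3,1,1,2,1,0,2,1,1,2,1,0,0,2,3,2,1,1,2,2,0,1,0,0,5,0,1,1]
Step 13: insert my at [8, 14, 19, 28] -> counters=[2,0,2,0,3,1,1,2,2,0,2,1,1,2,2,0,0,2,3,3,1,1,2,2,0,1,0,0,6,0,1,1]
Step 14: insert qur at [4, 18, 25, 28] -> counters=[2,0,2,0,4,1,1,2,2,0,2,1,1,2,2,0,0,2,4,3,1,1,2,2,0,2,0,0,7,0,1,1]
Step 15: insert qur at [4, 18, 25, 28] -> counters=[2,0,2,0,5,1,1,2,2,0,2,1,1,2,2,0,0,2,5,3,1,1,2,2,0,3,0,0,8,0,1,1]
Step 16: insert my at [8, 14, 19, 28] -> counters=[2,0,2,0,5,1,1,2,3,0,2,1,1,2,3,0,0,2,5,4,1,1,2,2,0,3,0,0,9,0,1,1]
Step 17: delete qur at [4, 18, 25, 28] -> counters=[2,0,2,0,4,1,1,2,3,0,2,1,1,2,3,0,0,2,4,4,1,1,2,2,0,2,0,0,8,0,1,1]
Step 18: insert h at [0, 10, 17, 28] -> counters=[3,0,2,0,4,1,1,2,3,0,3,1,1,2,3,0,0,3,4,4,1,1,2,2,0,2,0,0,9,0,1,1]
Step 19: delete j at [4, 7, 13, 22] -> counters=[3,0,2,0,3,1,1,1,3,0,3,1,1,1,3,0,0,3,4,4,1,1,1,2,0,2,0,0,9,0,1,1]
Step 20: delete h at [0, 10, 17, 28] -> counters=[2,0,2,0,3,1,1,1,3,0,2,1,1,1,3,0,0,2,4,4,1,1,1,2,0,2,0,0,8,0,1,1]
Step 21: insert h at [0, 10, 17, 28] -> counters=[3,0,2,0,3,1,1,1,3,0,3,1,1,1,3,0,0,3,4,4,1,1,1,2,0,2,0,0,9,0,1,1]
Step 22: delete pao at [2, 12, 20, 23] -> counters=[3,0,1,0,3,1,1,1,3,0,3,1,0,1,3,0,0,3,4,4,0,1,1,1,0,2,0,0,9,0,1,1]
Step 23: delete my at [8, 14, 19, 28] -> counters=[3,0,1,0,3,1,1,1,2,0,3,1,0,1,2,0,0,3,4,3,0,1,1,1,0,2,0,0,8,0,1,1]
Step 24: delete j at [4, 7, 13, 22] -> counters=[3,0,1,0,2,1,1,0,2,0,3,1,0,0,2,0,0,3,4,3,0,1,0,1,0,2,0,0,8,0,1,1]
Step 25: insert j at [4, 7, 13, 22] -> counters=[3,0,1,0,3,1,1,1,2,0,3,1,0,1,2,0,0,3,4,3,0,1,1,1,0,2,0,0,8,0,1,1]
Final counters=[3,0,1,0,3,1,1,1,2,0,3,1,0,1,2,0,0,3,4,3,0,1,1,1,0,2,0,0,8,0,1,1] -> 21 nonzero

Answer: 21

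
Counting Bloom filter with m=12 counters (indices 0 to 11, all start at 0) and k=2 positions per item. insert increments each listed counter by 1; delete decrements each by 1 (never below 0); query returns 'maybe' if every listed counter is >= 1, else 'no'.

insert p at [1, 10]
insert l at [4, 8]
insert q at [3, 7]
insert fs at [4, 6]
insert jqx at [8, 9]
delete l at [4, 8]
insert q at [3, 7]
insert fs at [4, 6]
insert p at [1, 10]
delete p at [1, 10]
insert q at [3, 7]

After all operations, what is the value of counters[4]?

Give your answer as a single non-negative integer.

Step 1: insert p at [1, 10] -> counters=[0,1,0,0,0,0,0,0,0,0,1,0]
Step 2: insert l at [4, 8] -> counters=[0,1,0,0,1,0,0,0,1,0,1,0]
Step 3: insert q at [3, 7] -> counters=[0,1,0,1,1,0,0,1,1,0,1,0]
Step 4: insert fs at [4, 6] -> counters=[0,1,0,1,2,0,1,1,1,0,1,0]
Step 5: insert jqx at [8, 9] -> counters=[0,1,0,1,2,0,1,1,2,1,1,0]
Step 6: delete l at [4, 8] -> counters=[0,1,0,1,1,0,1,1,1,1,1,0]
Step 7: insert q at [3, 7] -> counters=[0,1,0,2,1,0,1,2,1,1,1,0]
Step 8: insert fs at [4, 6] -> counters=[0,1,0,2,2,0,2,2,1,1,1,0]
Step 9: insert p at [1, 10] -> counters=[0,2,0,2,2,0,2,2,1,1,2,0]
Step 10: delete p at [1, 10] -> counters=[0,1,0,2,2,0,2,2,1,1,1,0]
Step 11: insert q at [3, 7] -> counters=[0,1,0,3,2,0,2,3,1,1,1,0]
Final counters=[0,1,0,3,2,0,2,3,1,1,1,0] -> counters[4]=2

Answer: 2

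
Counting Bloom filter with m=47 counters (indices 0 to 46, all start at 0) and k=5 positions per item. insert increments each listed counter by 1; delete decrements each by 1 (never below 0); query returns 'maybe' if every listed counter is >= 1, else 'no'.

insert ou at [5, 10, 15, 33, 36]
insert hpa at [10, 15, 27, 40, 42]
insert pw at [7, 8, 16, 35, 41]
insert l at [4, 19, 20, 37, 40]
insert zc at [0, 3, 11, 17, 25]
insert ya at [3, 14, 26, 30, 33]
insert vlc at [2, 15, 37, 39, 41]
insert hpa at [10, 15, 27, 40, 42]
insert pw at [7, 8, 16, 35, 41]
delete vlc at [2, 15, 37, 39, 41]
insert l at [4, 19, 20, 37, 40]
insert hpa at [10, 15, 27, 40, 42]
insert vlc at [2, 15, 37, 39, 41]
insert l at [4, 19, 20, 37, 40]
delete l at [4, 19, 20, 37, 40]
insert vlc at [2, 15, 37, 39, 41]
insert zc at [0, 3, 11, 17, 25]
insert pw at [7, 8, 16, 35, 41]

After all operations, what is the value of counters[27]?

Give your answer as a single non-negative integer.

Answer: 3

Derivation:
Step 1: insert ou at [5, 10, 15, 33, 36] -> counters=[0,0,0,0,0,1,0,0,0,0,1,0,0,0,0,1,0,0,0,0,0,0,0,0,0,0,0,0,0,0,0,0,0,1,0,0,1,0,0,0,0,0,0,0,0,0,0]
Step 2: insert hpa at [10, 15, 27, 40, 42] -> counters=[0,0,0,0,0,1,0,0,0,0,2,0,0,0,0,2,0,0,0,0,0,0,0,0,0,0,0,1,0,0,0,0,0,1,0,0,1,0,0,0,1,0,1,0,0,0,0]
Step 3: insert pw at [7, 8, 16, 35, 41] -> counters=[0,0,0,0,0,1,0,1,1,0,2,0,0,0,0,2,1,0,0,0,0,0,0,0,0,0,0,1,0,0,0,0,0,1,0,1,1,0,0,0,1,1,1,0,0,0,0]
Step 4: insert l at [4, 19, 20, 37, 40] -> counters=[0,0,0,0,1,1,0,1,1,0,2,0,0,0,0,2,1,0,0,1,1,0,0,0,0,0,0,1,0,0,0,0,0,1,0,1,1,1,0,0,2,1,1,0,0,0,0]
Step 5: insert zc at [0, 3, 11, 17, 25] -> counters=[1,0,0,1,1,1,0,1,1,0,2,1,0,0,0,2,1,1,0,1,1,0,0,0,0,1,0,1,0,0,0,0,0,1,0,1,1,1,0,0,2,1,1,0,0,0,0]
Step 6: insert ya at [3, 14, 26, 30, 33] -> counters=[1,0,0,2,1,1,0,1,1,0,2,1,0,0,1,2,1,1,0,1,1,0,0,0,0,1,1,1,0,0,1,0,0,2,0,1,1,1,0,0,2,1,1,0,0,0,0]
Step 7: insert vlc at [2, 15, 37, 39, 41] -> counters=[1,0,1,2,1,1,0,1,1,0,2,1,0,0,1,3,1,1,0,1,1,0,0,0,0,1,1,1,0,0,1,0,0,2,0,1,1,2,0,1,2,2,1,0,0,0,0]
Step 8: insert hpa at [10, 15, 27, 40, 42] -> counters=[1,0,1,2,1,1,0,1,1,0,3,1,0,0,1,4,1,1,0,1,1,0,0,0,0,1,1,2,0,0,1,0,0,2,0,1,1,2,0,1,3,2,2,0,0,0,0]
Step 9: insert pw at [7, 8, 16, 35, 41] -> counters=[1,0,1,2,1,1,0,2,2,0,3,1,0,0,1,4,2,1,0,1,1,0,0,0,0,1,1,2,0,0,1,0,0,2,0,2,1,2,0,1,3,3,2,0,0,0,0]
Step 10: delete vlc at [2, 15, 37, 39, 41] -> counters=[1,0,0,2,1,1,0,2,2,0,3,1,0,0,1,3,2,1,0,1,1,0,0,0,0,1,1,2,0,0,1,0,0,2,0,2,1,1,0,0,3,2,2,0,0,0,0]
Step 11: insert l at [4, 19, 20, 37, 40] -> counters=[1,0,0,2,2,1,0,2,2,0,3,1,0,0,1,3,2,1,0,2,2,0,0,0,0,1,1,2,0,0,1,0,0,2,0,2,1,2,0,0,4,2,2,0,0,0,0]
Step 12: insert hpa at [10, 15, 27, 40, 42] -> counters=[1,0,0,2,2,1,0,2,2,0,4,1,0,0,1,4,2,1,0,2,2,0,0,0,0,1,1,3,0,0,1,0,0,2,0,2,1,2,0,0,5,2,3,0,0,0,0]
Step 13: insert vlc at [2, 15, 37, 39, 41] -> counters=[1,0,1,2,2,1,0,2,2,0,4,1,0,0,1,5,2,1,0,2,2,0,0,0,0,1,1,3,0,0,1,0,0,2,0,2,1,3,0,1,5,3,3,0,0,0,0]
Step 14: insert l at [4, 19, 20, 37, 40] -> counters=[1,0,1,2,3,1,0,2,2,0,4,1,0,0,1,5,2,1,0,3,3,0,0,0,0,1,1,3,0,0,1,0,0,2,0,2,1,4,0,1,6,3,3,0,0,0,0]
Step 15: delete l at [4, 19, 20, 37, 40] -> counters=[1,0,1,2,2,1,0,2,2,0,4,1,0,0,1,5,2,1,0,2,2,0,0,0,0,1,1,3,0,0,1,0,0,2,0,2,1,3,0,1,5,3,3,0,0,0,0]
Step 16: insert vlc at [2, 15, 37, 39, 41] -> counters=[1,0,2,2,2,1,0,2,2,0,4,1,0,0,1,6,2,1,0,2,2,0,0,0,0,1,1,3,0,0,1,0,0,2,0,2,1,4,0,2,5,4,3,0,0,0,0]
Step 17: insert zc at [0, 3, 11, 17, 25] -> counters=[2,0,2,3,2,1,0,2,2,0,4,2,0,0,1,6,2,2,0,2,2,0,0,0,0,2,1,3,0,0,1,0,0,2,0,2,1,4,0,2,5,4,3,0,0,0,0]
Step 18: insert pw at [7, 8, 16, 35, 41] -> counters=[2,0,2,3,2,1,0,3,3,0,4,2,0,0,1,6,3,2,0,2,2,0,0,0,0,2,1,3,0,0,1,0,0,2,0,3,1,4,0,2,5,5,3,0,0,0,0]
Final counters=[2,0,2,3,2,1,0,3,3,0,4,2,0,0,1,6,3,2,0,2,2,0,0,0,0,2,1,3,0,0,1,0,0,2,0,3,1,4,0,2,5,5,3,0,0,0,0] -> counters[27]=3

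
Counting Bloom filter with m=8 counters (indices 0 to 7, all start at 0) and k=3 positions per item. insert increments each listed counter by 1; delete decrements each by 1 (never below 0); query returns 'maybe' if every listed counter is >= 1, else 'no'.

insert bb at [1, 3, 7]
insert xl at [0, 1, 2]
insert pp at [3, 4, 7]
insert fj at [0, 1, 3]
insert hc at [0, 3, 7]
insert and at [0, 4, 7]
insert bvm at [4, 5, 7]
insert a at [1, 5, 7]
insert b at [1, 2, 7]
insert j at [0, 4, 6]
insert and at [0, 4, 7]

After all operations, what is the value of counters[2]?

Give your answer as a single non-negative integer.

Answer: 2

Derivation:
Step 1: insert bb at [1, 3, 7] -> counters=[0,1,0,1,0,0,0,1]
Step 2: insert xl at [0, 1, 2] -> counters=[1,2,1,1,0,0,0,1]
Step 3: insert pp at [3, 4, 7] -> counters=[1,2,1,2,1,0,0,2]
Step 4: insert fj at [0, 1, 3] -> counters=[2,3,1,3,1,0,0,2]
Step 5: insert hc at [0, 3, 7] -> counters=[3,3,1,4,1,0,0,3]
Step 6: insert and at [0, 4, 7] -> counters=[4,3,1,4,2,0,0,4]
Step 7: insert bvm at [4, 5, 7] -> counters=[4,3,1,4,3,1,0,5]
Step 8: insert a at [1, 5, 7] -> counters=[4,4,1,4,3,2,0,6]
Step 9: insert b at [1, 2, 7] -> counters=[4,5,2,4,3,2,0,7]
Step 10: insert j at [0, 4, 6] -> counters=[5,5,2,4,4,2,1,7]
Step 11: insert and at [0, 4, 7] -> counters=[6,5,2,4,5,2,1,8]
Final counters=[6,5,2,4,5,2,1,8] -> counters[2]=2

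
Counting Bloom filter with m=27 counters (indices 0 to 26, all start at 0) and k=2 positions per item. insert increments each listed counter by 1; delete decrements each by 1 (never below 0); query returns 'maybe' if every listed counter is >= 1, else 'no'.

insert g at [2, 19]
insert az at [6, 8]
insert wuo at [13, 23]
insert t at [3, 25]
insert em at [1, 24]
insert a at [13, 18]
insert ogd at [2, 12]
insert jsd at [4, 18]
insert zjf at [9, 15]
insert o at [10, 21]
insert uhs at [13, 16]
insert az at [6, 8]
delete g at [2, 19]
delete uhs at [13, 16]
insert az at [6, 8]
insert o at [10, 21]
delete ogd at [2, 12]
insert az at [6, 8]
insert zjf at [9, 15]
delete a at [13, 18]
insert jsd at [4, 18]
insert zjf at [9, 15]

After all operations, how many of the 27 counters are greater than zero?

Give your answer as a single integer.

Answer: 14

Derivation:
Step 1: insert g at [2, 19] -> counters=[0,0,1,0,0,0,0,0,0,0,0,0,0,0,0,0,0,0,0,1,0,0,0,0,0,0,0]
Step 2: insert az at [6, 8] -> counters=[0,0,1,0,0,0,1,0,1,0,0,0,0,0,0,0,0,0,0,1,0,0,0,0,0,0,0]
Step 3: insert wuo at [13, 23] -> counters=[0,0,1,0,0,0,1,0,1,0,0,0,0,1,0,0,0,0,0,1,0,0,0,1,0,0,0]
Step 4: insert t at [3, 25] -> counters=[0,0,1,1,0,0,1,0,1,0,0,0,0,1,0,0,0,0,0,1,0,0,0,1,0,1,0]
Step 5: insert em at [1, 24] -> counters=[0,1,1,1,0,0,1,0,1,0,0,0,0,1,0,0,0,0,0,1,0,0,0,1,1,1,0]
Step 6: insert a at [13, 18] -> counters=[0,1,1,1,0,0,1,0,1,0,0,0,0,2,0,0,0,0,1,1,0,0,0,1,1,1,0]
Step 7: insert ogd at [2, 12] -> counters=[0,1,2,1,0,0,1,0,1,0,0,0,1,2,0,0,0,0,1,1,0,0,0,1,1,1,0]
Step 8: insert jsd at [4, 18] -> counters=[0,1,2,1,1,0,1,0,1,0,0,0,1,2,0,0,0,0,2,1,0,0,0,1,1,1,0]
Step 9: insert zjf at [9, 15] -> counters=[0,1,2,1,1,0,1,0,1,1,0,0,1,2,0,1,0,0,2,1,0,0,0,1,1,1,0]
Step 10: insert o at [10, 21] -> counters=[0,1,2,1,1,0,1,0,1,1,1,0,1,2,0,1,0,0,2,1,0,1,0,1,1,1,0]
Step 11: insert uhs at [13, 16] -> counters=[0,1,2,1,1,0,1,0,1,1,1,0,1,3,0,1,1,0,2,1,0,1,0,1,1,1,0]
Step 12: insert az at [6, 8] -> counters=[0,1,2,1,1,0,2,0,2,1,1,0,1,3,0,1,1,0,2,1,0,1,0,1,1,1,0]
Step 13: delete g at [2, 19] -> counters=[0,1,1,1,1,0,2,0,2,1,1,0,1,3,0,1,1,0,2,0,0,1,0,1,1,1,0]
Step 14: delete uhs at [13, 16] -> counters=[0,1,1,1,1,0,2,0,2,1,1,0,1,2,0,1,0,0,2,0,0,1,0,1,1,1,0]
Step 15: insert az at [6, 8] -> counters=[0,1,1,1,1,0,3,0,3,1,1,0,1,2,0,1,0,0,2,0,0,1,0,1,1,1,0]
Step 16: insert o at [10, 21] -> counters=[0,1,1,1,1,0,3,0,3,1,2,0,1,2,0,1,0,0,2,0,0,2,0,1,1,1,0]
Step 17: delete ogd at [2, 12] -> counters=[0,1,0,1,1,0,3,0,3,1,2,0,0,2,0,1,0,0,2,0,0,2,0,1,1,1,0]
Step 18: insert az at [6, 8] -> counters=[0,1,0,1,1,0,4,0,4,1,2,0,0,2,0,1,0,0,2,0,0,2,0,1,1,1,0]
Step 19: insert zjf at [9, 15] -> counters=[0,1,0,1,1,0,4,0,4,2,2,0,0,2,0,2,0,0,2,0,0,2,0,1,1,1,0]
Step 20: delete a at [13, 18] -> counters=[0,1,0,1,1,0,4,0,4,2,2,0,0,1,0,2,0,0,1,0,0,2,0,1,1,1,0]
Step 21: insert jsd at [4, 18] -> counters=[0,1,0,1,2,0,4,0,4,2,2,0,0,1,0,2,0,0,2,0,0,2,0,1,1,1,0]
Step 22: insert zjf at [9, 15] -> counters=[0,1,0,1,2,0,4,0,4,3,2,0,0,1,0,3,0,0,2,0,0,2,0,1,1,1,0]
Final counters=[0,1,0,1,2,0,4,0,4,3,2,0,0,1,0,3,0,0,2,0,0,2,0,1,1,1,0] -> 14 nonzero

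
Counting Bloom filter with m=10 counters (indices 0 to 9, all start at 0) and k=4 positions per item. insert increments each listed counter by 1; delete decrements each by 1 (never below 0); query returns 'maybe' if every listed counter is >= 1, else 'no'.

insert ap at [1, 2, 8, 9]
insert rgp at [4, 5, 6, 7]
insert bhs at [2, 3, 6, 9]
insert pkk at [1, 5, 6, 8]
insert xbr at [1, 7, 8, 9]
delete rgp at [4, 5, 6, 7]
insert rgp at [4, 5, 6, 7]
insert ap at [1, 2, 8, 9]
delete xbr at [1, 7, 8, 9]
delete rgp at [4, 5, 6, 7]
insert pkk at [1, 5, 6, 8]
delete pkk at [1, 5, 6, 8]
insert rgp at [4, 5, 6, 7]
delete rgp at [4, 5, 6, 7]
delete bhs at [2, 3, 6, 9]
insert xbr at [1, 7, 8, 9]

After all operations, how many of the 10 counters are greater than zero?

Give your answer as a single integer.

Answer: 7

Derivation:
Step 1: insert ap at [1, 2, 8, 9] -> counters=[0,1,1,0,0,0,0,0,1,1]
Step 2: insert rgp at [4, 5, 6, 7] -> counters=[0,1,1,0,1,1,1,1,1,1]
Step 3: insert bhs at [2, 3, 6, 9] -> counters=[0,1,2,1,1,1,2,1,1,2]
Step 4: insert pkk at [1, 5, 6, 8] -> counters=[0,2,2,1,1,2,3,1,2,2]
Step 5: insert xbr at [1, 7, 8, 9] -> counters=[0,3,2,1,1,2,3,2,3,3]
Step 6: delete rgp at [4, 5, 6, 7] -> counters=[0,3,2,1,0,1,2,1,3,3]
Step 7: insert rgp at [4, 5, 6, 7] -> counters=[0,3,2,1,1,2,3,2,3,3]
Step 8: insert ap at [1, 2, 8, 9] -> counters=[0,4,3,1,1,2,3,2,4,4]
Step 9: delete xbr at [1, 7, 8, 9] -> counters=[0,3,3,1,1,2,3,1,3,3]
Step 10: delete rgp at [4, 5, 6, 7] -> counters=[0,3,3,1,0,1,2,0,3,3]
Step 11: insert pkk at [1, 5, 6, 8] -> counters=[0,4,3,1,0,2,3,0,4,3]
Step 12: delete pkk at [1, 5, 6, 8] -> counters=[0,3,3,1,0,1,2,0,3,3]
Step 13: insert rgp at [4, 5, 6, 7] -> counters=[0,3,3,1,1,2,3,1,3,3]
Step 14: delete rgp at [4, 5, 6, 7] -> counters=[0,3,3,1,0,1,2,0,3,3]
Step 15: delete bhs at [2, 3, 6, 9] -> counters=[0,3,2,0,0,1,1,0,3,2]
Step 16: insert xbr at [1, 7, 8, 9] -> counters=[0,4,2,0,0,1,1,1,4,3]
Final counters=[0,4,2,0,0,1,1,1,4,3] -> 7 nonzero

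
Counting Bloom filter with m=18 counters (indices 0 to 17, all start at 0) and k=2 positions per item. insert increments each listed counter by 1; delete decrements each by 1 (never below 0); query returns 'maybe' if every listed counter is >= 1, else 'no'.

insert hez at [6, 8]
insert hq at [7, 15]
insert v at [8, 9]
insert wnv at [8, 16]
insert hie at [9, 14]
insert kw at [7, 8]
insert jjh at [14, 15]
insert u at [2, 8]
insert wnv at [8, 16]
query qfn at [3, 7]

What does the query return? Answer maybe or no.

Step 1: insert hez at [6, 8] -> counters=[0,0,0,0,0,0,1,0,1,0,0,0,0,0,0,0,0,0]
Step 2: insert hq at [7, 15] -> counters=[0,0,0,0,0,0,1,1,1,0,0,0,0,0,0,1,0,0]
Step 3: insert v at [8, 9] -> counters=[0,0,0,0,0,0,1,1,2,1,0,0,0,0,0,1,0,0]
Step 4: insert wnv at [8, 16] -> counters=[0,0,0,0,0,0,1,1,3,1,0,0,0,0,0,1,1,0]
Step 5: insert hie at [9, 14] -> counters=[0,0,0,0,0,0,1,1,3,2,0,0,0,0,1,1,1,0]
Step 6: insert kw at [7, 8] -> counters=[0,0,0,0,0,0,1,2,4,2,0,0,0,0,1,1,1,0]
Step 7: insert jjh at [14, 15] -> counters=[0,0,0,0,0,0,1,2,4,2,0,0,0,0,2,2,1,0]
Step 8: insert u at [2, 8] -> counters=[0,0,1,0,0,0,1,2,5,2,0,0,0,0,2,2,1,0]
Step 9: insert wnv at [8, 16] -> counters=[0,0,1,0,0,0,1,2,6,2,0,0,0,0,2,2,2,0]
Query qfn: check counters[3]=0 counters[7]=2 -> no

Answer: no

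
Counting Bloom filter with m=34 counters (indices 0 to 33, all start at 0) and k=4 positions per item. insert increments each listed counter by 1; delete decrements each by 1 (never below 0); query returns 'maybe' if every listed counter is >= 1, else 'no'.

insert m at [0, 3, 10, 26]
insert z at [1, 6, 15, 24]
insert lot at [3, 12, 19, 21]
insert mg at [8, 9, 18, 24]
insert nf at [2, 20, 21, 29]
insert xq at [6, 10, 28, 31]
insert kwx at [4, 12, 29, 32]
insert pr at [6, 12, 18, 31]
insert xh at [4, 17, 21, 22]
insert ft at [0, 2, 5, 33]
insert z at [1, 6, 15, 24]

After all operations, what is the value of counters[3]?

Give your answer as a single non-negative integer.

Answer: 2

Derivation:
Step 1: insert m at [0, 3, 10, 26] -> counters=[1,0,0,1,0,0,0,0,0,0,1,0,0,0,0,0,0,0,0,0,0,0,0,0,0,0,1,0,0,0,0,0,0,0]
Step 2: insert z at [1, 6, 15, 24] -> counters=[1,1,0,1,0,0,1,0,0,0,1,0,0,0,0,1,0,0,0,0,0,0,0,0,1,0,1,0,0,0,0,0,0,0]
Step 3: insert lot at [3, 12, 19, 21] -> counters=[1,1,0,2,0,0,1,0,0,0,1,0,1,0,0,1,0,0,0,1,0,1,0,0,1,0,1,0,0,0,0,0,0,0]
Step 4: insert mg at [8, 9, 18, 24] -> counters=[1,1,0,2,0,0,1,0,1,1,1,0,1,0,0,1,0,0,1,1,0,1,0,0,2,0,1,0,0,0,0,0,0,0]
Step 5: insert nf at [2, 20, 21, 29] -> counters=[1,1,1,2,0,0,1,0,1,1,1,0,1,0,0,1,0,0,1,1,1,2,0,0,2,0,1,0,0,1,0,0,0,0]
Step 6: insert xq at [6, 10, 28, 31] -> counters=[1,1,1,2,0,0,2,0,1,1,2,0,1,0,0,1,0,0,1,1,1,2,0,0,2,0,1,0,1,1,0,1,0,0]
Step 7: insert kwx at [4, 12, 29, 32] -> counters=[1,1,1,2,1,0,2,0,1,1,2,0,2,0,0,1,0,0,1,1,1,2,0,0,2,0,1,0,1,2,0,1,1,0]
Step 8: insert pr at [6, 12, 18, 31] -> counters=[1,1,1,2,1,0,3,0,1,1,2,0,3,0,0,1,0,0,2,1,1,2,0,0,2,0,1,0,1,2,0,2,1,0]
Step 9: insert xh at [4, 17, 21, 22] -> counters=[1,1,1,2,2,0,3,0,1,1,2,0,3,0,0,1,0,1,2,1,1,3,1,0,2,0,1,0,1,2,0,2,1,0]
Step 10: insert ft at [0, 2, 5, 33] -> counters=[2,1,2,2,2,1,3,0,1,1,2,0,3,0,0,1,0,1,2,1,1,3,1,0,2,0,1,0,1,2,0,2,1,1]
Step 11: insert z at [1, 6, 15, 24] -> counters=[2,2,2,2,2,1,4,0,1,1,2,0,3,0,0,2,0,1,2,1,1,3,1,0,3,0,1,0,1,2,0,2,1,1]
Final counters=[2,2,2,2,2,1,4,0,1,1,2,0,3,0,0,2,0,1,2,1,1,3,1,0,3,0,1,0,1,2,0,2,1,1] -> counters[3]=2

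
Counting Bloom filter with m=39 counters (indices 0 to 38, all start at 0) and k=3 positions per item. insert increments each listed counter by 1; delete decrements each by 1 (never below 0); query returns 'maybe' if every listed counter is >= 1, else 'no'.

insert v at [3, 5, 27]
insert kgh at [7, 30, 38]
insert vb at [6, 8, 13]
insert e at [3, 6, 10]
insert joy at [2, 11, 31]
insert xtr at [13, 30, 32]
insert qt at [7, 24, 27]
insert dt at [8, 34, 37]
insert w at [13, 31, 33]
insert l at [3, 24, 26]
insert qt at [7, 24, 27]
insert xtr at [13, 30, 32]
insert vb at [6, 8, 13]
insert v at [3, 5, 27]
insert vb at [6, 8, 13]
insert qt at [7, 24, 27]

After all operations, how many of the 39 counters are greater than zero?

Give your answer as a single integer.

Step 1: insert v at [3, 5, 27] -> counters=[0,0,0,1,0,1,0,0,0,0,0,0,0,0,0,0,0,0,0,0,0,0,0,0,0,0,0,1,0,0,0,0,0,0,0,0,0,0,0]
Step 2: insert kgh at [7, 30, 38] -> counters=[0,0,0,1,0,1,0,1,0,0,0,0,0,0,0,0,0,0,0,0,0,0,0,0,0,0,0,1,0,0,1,0,0,0,0,0,0,0,1]
Step 3: insert vb at [6, 8, 13] -> counters=[0,0,0,1,0,1,1,1,1,0,0,0,0,1,0,0,0,0,0,0,0,0,0,0,0,0,0,1,0,0,1,0,0,0,0,0,0,0,1]
Step 4: insert e at [3, 6, 10] -> counters=[0,0,0,2,0,1,2,1,1,0,1,0,0,1,0,0,0,0,0,0,0,0,0,0,0,0,0,1,0,0,1,0,0,0,0,0,0,0,1]
Step 5: insert joy at [2, 11, 31] -> counters=[0,0,1,2,0,1,2,1,1,0,1,1,0,1,0,0,0,0,0,0,0,0,0,0,0,0,0,1,0,0,1,1,0,0,0,0,0,0,1]
Step 6: insert xtr at [13, 30, 32] -> counters=[0,0,1,2,0,1,2,1,1,0,1,1,0,2,0,0,0,0,0,0,0,0,0,0,0,0,0,1,0,0,2,1,1,0,0,0,0,0,1]
Step 7: insert qt at [7, 24, 27] -> counters=[0,0,1,2,0,1,2,2,1,0,1,1,0,2,0,0,0,0,0,0,0,0,0,0,1,0,0,2,0,0,2,1,1,0,0,0,0,0,1]
Step 8: insert dt at [8, 34, 37] -> counters=[0,0,1,2,0,1,2,2,2,0,1,1,0,2,0,0,0,0,0,0,0,0,0,0,1,0,0,2,0,0,2,1,1,0,1,0,0,1,1]
Step 9: insert w at [13, 31, 33] -> counters=[0,0,1,2,0,1,2,2,2,0,1,1,0,3,0,0,0,0,0,0,0,0,0,0,1,0,0,2,0,0,2,2,1,1,1,0,0,1,1]
Step 10: insert l at [3, 24, 26] -> counters=[0,0,1,3,0,1,2,2,2,0,1,1,0,3,0,0,0,0,0,0,0,0,0,0,2,0,1,2,0,0,2,2,1,1,1,0,0,1,1]
Step 11: insert qt at [7, 24, 27] -> counters=[0,0,1,3,0,1,2,3,2,0,1,1,0,3,0,0,0,0,0,0,0,0,0,0,3,0,1,3,0,0,2,2,1,1,1,0,0,1,1]
Step 12: insert xtr at [13, 30, 32] -> counters=[0,0,1,3,0,1,2,3,2,0,1,1,0,4,0,0,0,0,0,0,0,0,0,0,3,0,1,3,0,0,3,2,2,1,1,0,0,1,1]
Step 13: insert vb at [6, 8, 13] -> counters=[0,0,1,3,0,1,3,3,3,0,1,1,0,5,0,0,0,0,0,0,0,0,0,0,3,0,1,3,0,0,3,2,2,1,1,0,0,1,1]
Step 14: insert v at [3, 5, 27] -> counters=[0,0,1,4,0,2,3,3,3,0,1,1,0,5,0,0,0,0,0,0,0,0,0,0,3,0,1,4,0,0,3,2,2,1,1,0,0,1,1]
Step 15: insert vb at [6, 8, 13] -> counters=[0,0,1,4,0,2,4,3,4,0,1,1,0,6,0,0,0,0,0,0,0,0,0,0,3,0,1,4,0,0,3,2,2,1,1,0,0,1,1]
Step 16: insert qt at [7, 24, 27] -> counters=[0,0,1,4,0,2,4,4,4,0,1,1,0,6,0,0,0,0,0,0,0,0,0,0,4,0,1,5,0,0,3,2,2,1,1,0,0,1,1]
Final counters=[0,0,1,4,0,2,4,4,4,0,1,1,0,6,0,0,0,0,0,0,0,0,0,0,4,0,1,5,0,0,3,2,2,1,1,0,0,1,1] -> 19 nonzero

Answer: 19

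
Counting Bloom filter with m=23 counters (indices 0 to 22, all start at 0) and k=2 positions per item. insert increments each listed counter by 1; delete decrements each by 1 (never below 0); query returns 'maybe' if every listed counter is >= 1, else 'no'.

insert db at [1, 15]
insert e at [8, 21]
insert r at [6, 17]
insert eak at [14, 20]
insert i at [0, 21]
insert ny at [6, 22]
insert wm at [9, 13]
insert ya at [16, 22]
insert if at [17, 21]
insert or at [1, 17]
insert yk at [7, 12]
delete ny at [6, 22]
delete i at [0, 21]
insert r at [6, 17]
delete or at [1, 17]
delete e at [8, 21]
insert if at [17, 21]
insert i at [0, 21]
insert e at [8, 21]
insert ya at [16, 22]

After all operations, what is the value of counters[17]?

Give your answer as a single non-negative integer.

Answer: 4

Derivation:
Step 1: insert db at [1, 15] -> counters=[0,1,0,0,0,0,0,0,0,0,0,0,0,0,0,1,0,0,0,0,0,0,0]
Step 2: insert e at [8, 21] -> counters=[0,1,0,0,0,0,0,0,1,0,0,0,0,0,0,1,0,0,0,0,0,1,0]
Step 3: insert r at [6, 17] -> counters=[0,1,0,0,0,0,1,0,1,0,0,0,0,0,0,1,0,1,0,0,0,1,0]
Step 4: insert eak at [14, 20] -> counters=[0,1,0,0,0,0,1,0,1,0,0,0,0,0,1,1,0,1,0,0,1,1,0]
Step 5: insert i at [0, 21] -> counters=[1,1,0,0,0,0,1,0,1,0,0,0,0,0,1,1,0,1,0,0,1,2,0]
Step 6: insert ny at [6, 22] -> counters=[1,1,0,0,0,0,2,0,1,0,0,0,0,0,1,1,0,1,0,0,1,2,1]
Step 7: insert wm at [9, 13] -> counters=[1,1,0,0,0,0,2,0,1,1,0,0,0,1,1,1,0,1,0,0,1,2,1]
Step 8: insert ya at [16, 22] -> counters=[1,1,0,0,0,0,2,0,1,1,0,0,0,1,1,1,1,1,0,0,1,2,2]
Step 9: insert if at [17, 21] -> counters=[1,1,0,0,0,0,2,0,1,1,0,0,0,1,1,1,1,2,0,0,1,3,2]
Step 10: insert or at [1, 17] -> counters=[1,2,0,0,0,0,2,0,1,1,0,0,0,1,1,1,1,3,0,0,1,3,2]
Step 11: insert yk at [7, 12] -> counters=[1,2,0,0,0,0,2,1,1,1,0,0,1,1,1,1,1,3,0,0,1,3,2]
Step 12: delete ny at [6, 22] -> counters=[1,2,0,0,0,0,1,1,1,1,0,0,1,1,1,1,1,3,0,0,1,3,1]
Step 13: delete i at [0, 21] -> counters=[0,2,0,0,0,0,1,1,1,1,0,0,1,1,1,1,1,3,0,0,1,2,1]
Step 14: insert r at [6, 17] -> counters=[0,2,0,0,0,0,2,1,1,1,0,0,1,1,1,1,1,4,0,0,1,2,1]
Step 15: delete or at [1, 17] -> counters=[0,1,0,0,0,0,2,1,1,1,0,0,1,1,1,1,1,3,0,0,1,2,1]
Step 16: delete e at [8, 21] -> counters=[0,1,0,0,0,0,2,1,0,1,0,0,1,1,1,1,1,3,0,0,1,1,1]
Step 17: insert if at [17, 21] -> counters=[0,1,0,0,0,0,2,1,0,1,0,0,1,1,1,1,1,4,0,0,1,2,1]
Step 18: insert i at [0, 21] -> counters=[1,1,0,0,0,0,2,1,0,1,0,0,1,1,1,1,1,4,0,0,1,3,1]
Step 19: insert e at [8, 21] -> counters=[1,1,0,0,0,0,2,1,1,1,0,0,1,1,1,1,1,4,0,0,1,4,1]
Step 20: insert ya at [16, 22] -> counters=[1,1,0,0,0,0,2,1,1,1,0,0,1,1,1,1,2,4,0,0,1,4,2]
Final counters=[1,1,0,0,0,0,2,1,1,1,0,0,1,1,1,1,2,4,0,0,1,4,2] -> counters[17]=4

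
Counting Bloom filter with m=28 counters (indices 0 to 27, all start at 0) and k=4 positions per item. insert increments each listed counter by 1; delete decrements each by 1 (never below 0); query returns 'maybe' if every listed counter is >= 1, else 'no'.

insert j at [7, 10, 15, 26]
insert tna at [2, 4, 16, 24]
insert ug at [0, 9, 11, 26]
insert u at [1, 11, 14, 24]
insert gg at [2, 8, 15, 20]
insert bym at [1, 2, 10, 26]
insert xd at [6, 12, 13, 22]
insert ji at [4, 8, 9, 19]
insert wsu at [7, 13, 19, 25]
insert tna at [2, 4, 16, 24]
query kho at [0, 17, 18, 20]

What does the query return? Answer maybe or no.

Answer: no

Derivation:
Step 1: insert j at [7, 10, 15, 26] -> counters=[0,0,0,0,0,0,0,1,0,0,1,0,0,0,0,1,0,0,0,0,0,0,0,0,0,0,1,0]
Step 2: insert tna at [2, 4, 16, 24] -> counters=[0,0,1,0,1,0,0,1,0,0,1,0,0,0,0,1,1,0,0,0,0,0,0,0,1,0,1,0]
Step 3: insert ug at [0, 9, 11, 26] -> counters=[1,0,1,0,1,0,0,1,0,1,1,1,0,0,0,1,1,0,0,0,0,0,0,0,1,0,2,0]
Step 4: insert u at [1, 11, 14, 24] -> counters=[1,1,1,0,1,0,0,1,0,1,1,2,0,0,1,1,1,0,0,0,0,0,0,0,2,0,2,0]
Step 5: insert gg at [2, 8, 15, 20] -> counters=[1,1,2,0,1,0,0,1,1,1,1,2,0,0,1,2,1,0,0,0,1,0,0,0,2,0,2,0]
Step 6: insert bym at [1, 2, 10, 26] -> counters=[1,2,3,0,1,0,0,1,1,1,2,2,0,0,1,2,1,0,0,0,1,0,0,0,2,0,3,0]
Step 7: insert xd at [6, 12, 13, 22] -> counters=[1,2,3,0,1,0,1,1,1,1,2,2,1,1,1,2,1,0,0,0,1,0,1,0,2,0,3,0]
Step 8: insert ji at [4, 8, 9, 19] -> counters=[1,2,3,0,2,0,1,1,2,2,2,2,1,1,1,2,1,0,0,1,1,0,1,0,2,0,3,0]
Step 9: insert wsu at [7, 13, 19, 25] -> counters=[1,2,3,0,2,0,1,2,2,2,2,2,1,2,1,2,1,0,0,2,1,0,1,0,2,1,3,0]
Step 10: insert tna at [2, 4, 16, 24] -> counters=[1,2,4,0,3,0,1,2,2,2,2,2,1,2,1,2,2,0,0,2,1,0,1,0,3,1,3,0]
Query kho: check counters[0]=1 counters[17]=0 counters[18]=0 counters[20]=1 -> no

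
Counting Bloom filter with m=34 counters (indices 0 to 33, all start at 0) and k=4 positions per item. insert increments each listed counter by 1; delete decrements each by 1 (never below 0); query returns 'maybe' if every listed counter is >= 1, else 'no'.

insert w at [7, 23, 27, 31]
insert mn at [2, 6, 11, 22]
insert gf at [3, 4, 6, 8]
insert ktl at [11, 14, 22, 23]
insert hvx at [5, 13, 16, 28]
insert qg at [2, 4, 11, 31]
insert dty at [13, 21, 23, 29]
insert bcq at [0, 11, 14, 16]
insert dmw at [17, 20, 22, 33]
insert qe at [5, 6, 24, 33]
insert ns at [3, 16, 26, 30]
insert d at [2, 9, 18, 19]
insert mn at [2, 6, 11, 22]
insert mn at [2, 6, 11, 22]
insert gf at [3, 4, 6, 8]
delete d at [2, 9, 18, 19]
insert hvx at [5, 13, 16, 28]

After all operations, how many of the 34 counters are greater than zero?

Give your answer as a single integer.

Answer: 25

Derivation:
Step 1: insert w at [7, 23, 27, 31] -> counters=[0,0,0,0,0,0,0,1,0,0,0,0,0,0,0,0,0,0,0,0,0,0,0,1,0,0,0,1,0,0,0,1,0,0]
Step 2: insert mn at [2, 6, 11, 22] -> counters=[0,0,1,0,0,0,1,1,0,0,0,1,0,0,0,0,0,0,0,0,0,0,1,1,0,0,0,1,0,0,0,1,0,0]
Step 3: insert gf at [3, 4, 6, 8] -> counters=[0,0,1,1,1,0,2,1,1,0,0,1,0,0,0,0,0,0,0,0,0,0,1,1,0,0,0,1,0,0,0,1,0,0]
Step 4: insert ktl at [11, 14, 22, 23] -> counters=[0,0,1,1,1,0,2,1,1,0,0,2,0,0,1,0,0,0,0,0,0,0,2,2,0,0,0,1,0,0,0,1,0,0]
Step 5: insert hvx at [5, 13, 16, 28] -> counters=[0,0,1,1,1,1,2,1,1,0,0,2,0,1,1,0,1,0,0,0,0,0,2,2,0,0,0,1,1,0,0,1,0,0]
Step 6: insert qg at [2, 4, 11, 31] -> counters=[0,0,2,1,2,1,2,1,1,0,0,3,0,1,1,0,1,0,0,0,0,0,2,2,0,0,0,1,1,0,0,2,0,0]
Step 7: insert dty at [13, 21, 23, 29] -> counters=[0,0,2,1,2,1,2,1,1,0,0,3,0,2,1,0,1,0,0,0,0,1,2,3,0,0,0,1,1,1,0,2,0,0]
Step 8: insert bcq at [0, 11, 14, 16] -> counters=[1,0,2,1,2,1,2,1,1,0,0,4,0,2,2,0,2,0,0,0,0,1,2,3,0,0,0,1,1,1,0,2,0,0]
Step 9: insert dmw at [17, 20, 22, 33] -> counters=[1,0,2,1,2,1,2,1,1,0,0,4,0,2,2,0,2,1,0,0,1,1,3,3,0,0,0,1,1,1,0,2,0,1]
Step 10: insert qe at [5, 6, 24, 33] -> counters=[1,0,2,1,2,2,3,1,1,0,0,4,0,2,2,0,2,1,0,0,1,1,3,3,1,0,0,1,1,1,0,2,0,2]
Step 11: insert ns at [3, 16, 26, 30] -> counters=[1,0,2,2,2,2,3,1,1,0,0,4,0,2,2,0,3,1,0,0,1,1,3,3,1,0,1,1,1,1,1,2,0,2]
Step 12: insert d at [2, 9, 18, 19] -> counters=[1,0,3,2,2,2,3,1,1,1,0,4,0,2,2,0,3,1,1,1,1,1,3,3,1,0,1,1,1,1,1,2,0,2]
Step 13: insert mn at [2, 6, 11, 22] -> counters=[1,0,4,2,2,2,4,1,1,1,0,5,0,2,2,0,3,1,1,1,1,1,4,3,1,0,1,1,1,1,1,2,0,2]
Step 14: insert mn at [2, 6, 11, 22] -> counters=[1,0,5,2,2,2,5,1,1,1,0,6,0,2,2,0,3,1,1,1,1,1,5,3,1,0,1,1,1,1,1,2,0,2]
Step 15: insert gf at [3, 4, 6, 8] -> counters=[1,0,5,3,3,2,6,1,2,1,0,6,0,2,2,0,3,1,1,1,1,1,5,3,1,0,1,1,1,1,1,2,0,2]
Step 16: delete d at [2, 9, 18, 19] -> counters=[1,0,4,3,3,2,6,1,2,0,0,6,0,2,2,0,3,1,0,0,1,1,5,3,1,0,1,1,1,1,1,2,0,2]
Step 17: insert hvx at [5, 13, 16, 28] -> counters=[1,0,4,3,3,3,6,1,2,0,0,6,0,3,2,0,4,1,0,0,1,1,5,3,1,0,1,1,2,1,1,2,0,2]
Final counters=[1,0,4,3,3,3,6,1,2,0,0,6,0,3,2,0,4,1,0,0,1,1,5,3,1,0,1,1,2,1,1,2,0,2] -> 25 nonzero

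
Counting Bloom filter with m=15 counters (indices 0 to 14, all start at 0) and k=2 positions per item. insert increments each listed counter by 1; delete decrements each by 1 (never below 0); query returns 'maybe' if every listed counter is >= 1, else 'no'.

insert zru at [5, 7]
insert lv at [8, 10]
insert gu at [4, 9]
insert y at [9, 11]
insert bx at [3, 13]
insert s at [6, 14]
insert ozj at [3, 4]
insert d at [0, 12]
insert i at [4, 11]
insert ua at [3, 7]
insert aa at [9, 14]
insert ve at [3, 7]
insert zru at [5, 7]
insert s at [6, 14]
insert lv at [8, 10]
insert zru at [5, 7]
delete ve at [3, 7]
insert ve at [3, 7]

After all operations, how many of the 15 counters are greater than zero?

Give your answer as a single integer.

Step 1: insert zru at [5, 7] -> counters=[0,0,0,0,0,1,0,1,0,0,0,0,0,0,0]
Step 2: insert lv at [8, 10] -> counters=[0,0,0,0,0,1,0,1,1,0,1,0,0,0,0]
Step 3: insert gu at [4, 9] -> counters=[0,0,0,0,1,1,0,1,1,1,1,0,0,0,0]
Step 4: insert y at [9, 11] -> counters=[0,0,0,0,1,1,0,1,1,2,1,1,0,0,0]
Step 5: insert bx at [3, 13] -> counters=[0,0,0,1,1,1,0,1,1,2,1,1,0,1,0]
Step 6: insert s at [6, 14] -> counters=[0,0,0,1,1,1,1,1,1,2,1,1,0,1,1]
Step 7: insert ozj at [3, 4] -> counters=[0,0,0,2,2,1,1,1,1,2,1,1,0,1,1]
Step 8: insert d at [0, 12] -> counters=[1,0,0,2,2,1,1,1,1,2,1,1,1,1,1]
Step 9: insert i at [4, 11] -> counters=[1,0,0,2,3,1,1,1,1,2,1,2,1,1,1]
Step 10: insert ua at [3, 7] -> counters=[1,0,0,3,3,1,1,2,1,2,1,2,1,1,1]
Step 11: insert aa at [9, 14] -> counters=[1,0,0,3,3,1,1,2,1,3,1,2,1,1,2]
Step 12: insert ve at [3, 7] -> counters=[1,0,0,4,3,1,1,3,1,3,1,2,1,1,2]
Step 13: insert zru at [5, 7] -> counters=[1,0,0,4,3,2,1,4,1,3,1,2,1,1,2]
Step 14: insert s at [6, 14] -> counters=[1,0,0,4,3,2,2,4,1,3,1,2,1,1,3]
Step 15: insert lv at [8, 10] -> counters=[1,0,0,4,3,2,2,4,2,3,2,2,1,1,3]
Step 16: insert zru at [5, 7] -> counters=[1,0,0,4,3,3,2,5,2,3,2,2,1,1,3]
Step 17: delete ve at [3, 7] -> counters=[1,0,0,3,3,3,2,4,2,3,2,2,1,1,3]
Step 18: insert ve at [3, 7] -> counters=[1,0,0,4,3,3,2,5,2,3,2,2,1,1,3]
Final counters=[1,0,0,4,3,3,2,5,2,3,2,2,1,1,3] -> 13 nonzero

Answer: 13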